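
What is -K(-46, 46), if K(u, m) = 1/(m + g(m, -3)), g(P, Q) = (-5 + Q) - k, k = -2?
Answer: -1/40 ≈ -0.025000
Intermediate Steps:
g(P, Q) = -3 + Q (g(P, Q) = (-5 + Q) - 1*(-2) = (-5 + Q) + 2 = -3 + Q)
K(u, m) = 1/(-6 + m) (K(u, m) = 1/(m + (-3 - 3)) = 1/(m - 6) = 1/(-6 + m))
-K(-46, 46) = -1/(-6 + 46) = -1/40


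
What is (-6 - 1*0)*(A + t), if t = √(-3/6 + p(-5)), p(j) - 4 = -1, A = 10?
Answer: -60 - 3*√10 ≈ -69.487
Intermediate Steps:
p(j) = 3 (p(j) = 4 - 1 = 3)
t = √10/2 (t = √(-3/6 + 3) = √(-3*⅙ + 3) = √(-½ + 3) = √(5/2) = √10/2 ≈ 1.5811)
(-6 - 1*0)*(A + t) = (-6 - 1*0)*(10 + √10/2) = (-6 + 0)*(10 + √10/2) = -6*(10 + √10/2) = -60 - 3*√10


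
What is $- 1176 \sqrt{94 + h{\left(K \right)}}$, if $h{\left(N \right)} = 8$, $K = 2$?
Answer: $- 1176 \sqrt{102} \approx -11877.0$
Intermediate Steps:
$- 1176 \sqrt{94 + h{\left(K \right)}} = - 1176 \sqrt{94 + 8} = - 1176 \sqrt{102}$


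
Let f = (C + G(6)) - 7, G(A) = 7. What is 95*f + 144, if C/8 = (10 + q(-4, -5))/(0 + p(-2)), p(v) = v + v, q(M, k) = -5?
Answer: -806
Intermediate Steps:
p(v) = 2*v
C = -10 (C = 8*((10 - 5)/(0 + 2*(-2))) = 8*(5/(0 - 4)) = 8*(5/(-4)) = 8*(5*(-¼)) = 8*(-5/4) = -10)
f = -10 (f = (-10 + 7) - 7 = -3 - 7 = -10)
95*f + 144 = 95*(-10) + 144 = -950 + 144 = -806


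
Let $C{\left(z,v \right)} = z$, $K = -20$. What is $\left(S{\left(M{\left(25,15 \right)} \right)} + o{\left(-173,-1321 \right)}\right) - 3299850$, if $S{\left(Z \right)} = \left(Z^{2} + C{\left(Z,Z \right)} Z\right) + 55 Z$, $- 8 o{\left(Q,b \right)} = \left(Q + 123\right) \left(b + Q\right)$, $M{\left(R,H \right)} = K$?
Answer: $- \frac{6618975}{2} \approx -3.3095 \cdot 10^{6}$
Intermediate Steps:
$M{\left(R,H \right)} = -20$
$o{\left(Q,b \right)} = - \frac{\left(123 + Q\right) \left(Q + b\right)}{8}$ ($o{\left(Q,b \right)} = - \frac{\left(Q + 123\right) \left(b + Q\right)}{8} = - \frac{\left(123 + Q\right) \left(Q + b\right)}{8}$)
$S{\left(Z \right)} = 2 Z^{2} + 55 Z$ ($S{\left(Z \right)} = \left(Z^{2} + Z Z\right) + 55 Z = \left(Z^{2} + Z^{2}\right) + 55 Z = 2 Z^{2} + 55 Z$)
$\left(S{\left(M{\left(25,15 \right)} \right)} + o{\left(-173,-1321 \right)}\right) - 3299850 = \left(- 20 \left(55 + 2 \left(-20\right)\right) - \left(- \frac{91881}{4} + \frac{29929}{8} + \frac{228533}{8}\right)\right) - 3299850 = \left(- 20 \left(55 - 40\right) + \left(\frac{21279}{8} + \frac{162483}{8} - \frac{29929}{8} - \frac{228533}{8}\right)\right) - 3299850 = \left(\left(-20\right) 15 + \left(\frac{21279}{8} + \frac{162483}{8} - \frac{29929}{8} - \frac{228533}{8}\right)\right) - 3299850 = \left(-300 - \frac{18675}{2}\right) - 3299850 = - \frac{19275}{2} - 3299850 = - \frac{6618975}{2}$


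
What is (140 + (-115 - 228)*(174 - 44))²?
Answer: 1975802500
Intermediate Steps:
(140 + (-115 - 228)*(174 - 44))² = (140 - 343*130)² = (140 - 44590)² = (-44450)² = 1975802500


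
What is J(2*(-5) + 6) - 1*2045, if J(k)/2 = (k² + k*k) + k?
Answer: -1989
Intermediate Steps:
J(k) = 2*k + 4*k² (J(k) = 2*((k² + k*k) + k) = 2*((k² + k²) + k) = 2*(2*k² + k) = 2*(k + 2*k²) = 2*k + 4*k²)
J(2*(-5) + 6) - 1*2045 = 2*(2*(-5) + 6)*(1 + 2*(2*(-5) + 6)) - 1*2045 = 2*(-10 + 6)*(1 + 2*(-10 + 6)) - 2045 = 2*(-4)*(1 + 2*(-4)) - 2045 = 2*(-4)*(1 - 8) - 2045 = 2*(-4)*(-7) - 2045 = 56 - 2045 = -1989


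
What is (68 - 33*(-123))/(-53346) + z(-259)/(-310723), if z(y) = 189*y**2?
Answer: -96802775105/2367975594 ≈ -40.880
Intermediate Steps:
(68 - 33*(-123))/(-53346) + z(-259)/(-310723) = (68 - 33*(-123))/(-53346) + (189*(-259)**2)/(-310723) = (68 + 4059)*(-1/53346) + (189*67081)*(-1/310723) = 4127*(-1/53346) + 12678309*(-1/310723) = -4127/53346 - 1811187/44389 = -96802775105/2367975594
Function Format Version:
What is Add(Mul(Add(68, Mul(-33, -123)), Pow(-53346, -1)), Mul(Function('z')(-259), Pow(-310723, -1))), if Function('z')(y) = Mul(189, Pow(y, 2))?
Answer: Rational(-96802775105, 2367975594) ≈ -40.880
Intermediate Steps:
Add(Mul(Add(68, Mul(-33, -123)), Pow(-53346, -1)), Mul(Function('z')(-259), Pow(-310723, -1))) = Add(Mul(Add(68, Mul(-33, -123)), Pow(-53346, -1)), Mul(Mul(189, Pow(-259, 2)), Pow(-310723, -1))) = Add(Mul(Add(68, 4059), Rational(-1, 53346)), Mul(Mul(189, 67081), Rational(-1, 310723))) = Add(Mul(4127, Rational(-1, 53346)), Mul(12678309, Rational(-1, 310723))) = Add(Rational(-4127, 53346), Rational(-1811187, 44389)) = Rational(-96802775105, 2367975594)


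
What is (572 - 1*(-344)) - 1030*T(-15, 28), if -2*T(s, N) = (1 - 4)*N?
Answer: -42344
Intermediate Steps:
T(s, N) = 3*N/2 (T(s, N) = -(1 - 4)*N/2 = -(-3)*N/2 = 3*N/2)
(572 - 1*(-344)) - 1030*T(-15, 28) = (572 - 1*(-344)) - 1545*28 = (572 + 344) - 1030*42 = 916 - 43260 = -42344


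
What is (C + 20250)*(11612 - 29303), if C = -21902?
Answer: 29225532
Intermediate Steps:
(C + 20250)*(11612 - 29303) = (-21902 + 20250)*(11612 - 29303) = -1652*(-17691) = 29225532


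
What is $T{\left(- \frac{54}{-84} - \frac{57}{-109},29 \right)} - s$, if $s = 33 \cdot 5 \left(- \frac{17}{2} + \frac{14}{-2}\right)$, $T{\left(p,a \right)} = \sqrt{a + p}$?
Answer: $\frac{5115}{2} + \frac{\sqrt{70246358}}{1526} \approx 2563.0$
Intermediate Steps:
$s = - \frac{5115}{2}$ ($s = 165 \left(\left(-17\right) \frac{1}{2} + 14 \left(- \frac{1}{2}\right)\right) = 165 \left(- \frac{17}{2} - 7\right) = 165 \left(- \frac{31}{2}\right) = - \frac{5115}{2} \approx -2557.5$)
$T{\left(- \frac{54}{-84} - \frac{57}{-109},29 \right)} - s = \sqrt{29 - \left(- \frac{57}{109} - \frac{9}{14}\right)} - - \frac{5115}{2} = \sqrt{29 - - \frac{1779}{1526}} + \frac{5115}{2} = \sqrt{29 + \left(\frac{9}{14} + \frac{57}{109}\right)} + \frac{5115}{2} = \sqrt{29 + \frac{1779}{1526}} + \frac{5115}{2} = \sqrt{\frac{46033}{1526}} + \frac{5115}{2} = \frac{\sqrt{70246358}}{1526} + \frac{5115}{2} = \frac{5115}{2} + \frac{\sqrt{70246358}}{1526}$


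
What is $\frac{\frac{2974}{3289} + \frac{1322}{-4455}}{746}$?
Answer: $\frac{404596}{496852785} \approx 0.00081432$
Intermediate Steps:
$\frac{\frac{2974}{3289} + \frac{1322}{-4455}}{746} = \left(2974 \cdot \frac{1}{3289} + 1322 \left(- \frac{1}{4455}\right)\right) \frac{1}{746} = \left(\frac{2974}{3289} - \frac{1322}{4455}\right) \frac{1}{746} = \frac{809192}{1332045} \cdot \frac{1}{746} = \frac{404596}{496852785}$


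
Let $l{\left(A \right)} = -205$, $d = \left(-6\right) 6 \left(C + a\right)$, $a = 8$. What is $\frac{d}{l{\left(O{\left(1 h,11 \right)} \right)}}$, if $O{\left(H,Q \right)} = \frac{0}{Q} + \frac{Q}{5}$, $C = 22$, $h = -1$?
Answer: $\frac{216}{41} \approx 5.2683$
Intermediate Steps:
$d = -1080$ ($d = \left(-6\right) 6 \left(22 + 8\right) = \left(-36\right) 30 = -1080$)
$O{\left(H,Q \right)} = \frac{Q}{5}$ ($O{\left(H,Q \right)} = 0 + Q \frac{1}{5} = 0 + \frac{Q}{5} = \frac{Q}{5}$)
$\frac{d}{l{\left(O{\left(1 h,11 \right)} \right)}} = - \frac{1080}{-205} = \left(-1080\right) \left(- \frac{1}{205}\right) = \frac{216}{41}$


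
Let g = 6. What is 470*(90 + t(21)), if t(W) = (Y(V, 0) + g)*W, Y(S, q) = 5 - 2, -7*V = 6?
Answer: 131130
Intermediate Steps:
V = -6/7 (V = -⅐*6 = -6/7 ≈ -0.85714)
Y(S, q) = 3
t(W) = 9*W (t(W) = (3 + 6)*W = 9*W)
470*(90 + t(21)) = 470*(90 + 9*21) = 470*(90 + 189) = 470*279 = 131130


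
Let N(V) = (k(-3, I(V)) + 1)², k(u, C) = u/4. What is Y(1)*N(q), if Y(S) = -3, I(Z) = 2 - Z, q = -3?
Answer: -3/16 ≈ -0.18750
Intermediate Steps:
k(u, C) = u/4 (k(u, C) = u*(¼) = u/4)
N(V) = 1/16 (N(V) = ((¼)*(-3) + 1)² = (-¾ + 1)² = (¼)² = 1/16)
Y(1)*N(q) = -3*1/16 = -3/16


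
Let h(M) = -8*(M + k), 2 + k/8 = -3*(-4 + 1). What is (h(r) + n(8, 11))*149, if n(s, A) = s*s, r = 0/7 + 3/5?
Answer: -289656/5 ≈ -57931.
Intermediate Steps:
r = ⅗ (r = 0*(⅐) + 3*(⅕) = 0 + ⅗ = ⅗ ≈ 0.60000)
n(s, A) = s²
k = 56 (k = -16 + 8*(-3*(-4 + 1)) = -16 + 8*(-3*(-3)) = -16 + 8*9 = -16 + 72 = 56)
h(M) = -448 - 8*M (h(M) = -8*(M + 56) = -8*(56 + M) = -448 - 8*M)
(h(r) + n(8, 11))*149 = ((-448 - 8*⅗) + 8²)*149 = ((-448 - 24/5) + 64)*149 = (-2264/5 + 64)*149 = -1944/5*149 = -289656/5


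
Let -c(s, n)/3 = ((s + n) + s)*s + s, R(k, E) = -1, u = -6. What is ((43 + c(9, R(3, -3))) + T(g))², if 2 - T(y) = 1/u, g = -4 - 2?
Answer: 6996025/36 ≈ 1.9433e+5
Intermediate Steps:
g = -6
c(s, n) = -3*s - 3*s*(n + 2*s) (c(s, n) = -3*(((s + n) + s)*s + s) = -3*(((n + s) + s)*s + s) = -3*((n + 2*s)*s + s) = -3*(s*(n + 2*s) + s) = -3*(s + s*(n + 2*s)) = -3*s - 3*s*(n + 2*s))
T(y) = 13/6 (T(y) = 2 - 1/(-6) = 2 - 1*(-⅙) = 2 + ⅙ = 13/6)
((43 + c(9, R(3, -3))) + T(g))² = ((43 - 3*9*(1 - 1 + 2*9)) + 13/6)² = ((43 - 3*9*(1 - 1 + 18)) + 13/6)² = ((43 - 3*9*18) + 13/6)² = ((43 - 486) + 13/6)² = (-443 + 13/6)² = (-2645/6)² = 6996025/36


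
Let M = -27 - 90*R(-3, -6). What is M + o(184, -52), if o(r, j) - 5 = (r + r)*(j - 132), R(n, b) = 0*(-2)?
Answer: -67734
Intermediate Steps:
R(n, b) = 0
o(r, j) = 5 + 2*r*(-132 + j) (o(r, j) = 5 + (r + r)*(j - 132) = 5 + (2*r)*(-132 + j) = 5 + 2*r*(-132 + j))
M = -27 (M = -27 - 90*0 = -27 + 0 = -27)
M + o(184, -52) = -27 + (5 - 264*184 + 2*(-52)*184) = -27 + (5 - 48576 - 19136) = -27 - 67707 = -67734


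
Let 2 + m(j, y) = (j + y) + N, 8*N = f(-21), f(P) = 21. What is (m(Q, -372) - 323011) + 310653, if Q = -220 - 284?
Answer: -105867/8 ≈ -13233.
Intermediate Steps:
N = 21/8 (N = (⅛)*21 = 21/8 ≈ 2.6250)
Q = -504
m(j, y) = 5/8 + j + y (m(j, y) = -2 + ((j + y) + 21/8) = -2 + (21/8 + j + y) = 5/8 + j + y)
(m(Q, -372) - 323011) + 310653 = ((5/8 - 504 - 372) - 323011) + 310653 = (-7003/8 - 323011) + 310653 = -2591091/8 + 310653 = -105867/8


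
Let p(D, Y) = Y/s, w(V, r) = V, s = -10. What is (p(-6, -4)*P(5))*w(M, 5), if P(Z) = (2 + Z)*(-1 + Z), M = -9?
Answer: -504/5 ≈ -100.80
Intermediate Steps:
P(Z) = (-1 + Z)*(2 + Z)
p(D, Y) = -Y/10 (p(D, Y) = Y/(-10) = Y*(-⅒) = -Y/10)
(p(-6, -4)*P(5))*w(M, 5) = ((-⅒*(-4))*(-2 + 5 + 5²))*(-9) = (2*(-2 + 5 + 25)/5)*(-9) = ((⅖)*28)*(-9) = (56/5)*(-9) = -504/5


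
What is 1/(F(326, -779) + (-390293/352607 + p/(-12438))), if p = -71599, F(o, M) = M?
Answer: -4385725866/3396088605355 ≈ -0.0012914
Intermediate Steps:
1/(F(326, -779) + (-390293/352607 + p/(-12438))) = 1/(-779 + (-390293/352607 - 71599/(-12438))) = 1/(-779 + (-390293*1/352607 - 71599*(-1/12438))) = 1/(-779 + (-390293/352607 + 71599/12438)) = 1/(-779 + 20391844259/4385725866) = 1/(-3396088605355/4385725866) = -4385725866/3396088605355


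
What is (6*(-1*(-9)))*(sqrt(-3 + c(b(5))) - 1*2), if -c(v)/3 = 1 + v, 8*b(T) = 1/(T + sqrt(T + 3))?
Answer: -108 + 27*I*sqrt(486 + 192*sqrt(2))/(2*sqrt(5 + 2*sqrt(2))) ≈ -108.0 + 132.8*I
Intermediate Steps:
b(T) = 1/(8*(T + sqrt(3 + T))) (b(T) = 1/(8*(T + sqrt(T + 3))) = 1/(8*(T + sqrt(3 + T))))
c(v) = -3 - 3*v (c(v) = -3*(1 + v) = -3 - 3*v)
(6*(-1*(-9)))*(sqrt(-3 + c(b(5))) - 1*2) = (6*(-1*(-9)))*(sqrt(-3 + (-3 - 3/(8*(5 + sqrt(3 + 5))))) - 1*2) = (6*9)*(sqrt(-3 + (-3 - 3/(8*(5 + sqrt(8))))) - 2) = 54*(sqrt(-3 + (-3 - 3/(8*(5 + 2*sqrt(2))))) - 2) = 54*(sqrt(-6 - 3/(8*(5 + 2*sqrt(2)))) - 2) = 54*(-2 + sqrt(-6 - 3/(8*(5 + 2*sqrt(2))))) = -108 + 54*sqrt(-6 - 3/(8*(5 + 2*sqrt(2))))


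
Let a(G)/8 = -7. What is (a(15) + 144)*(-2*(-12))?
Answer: 2112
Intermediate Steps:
a(G) = -56 (a(G) = 8*(-7) = -56)
(a(15) + 144)*(-2*(-12)) = (-56 + 144)*(-2*(-12)) = 88*24 = 2112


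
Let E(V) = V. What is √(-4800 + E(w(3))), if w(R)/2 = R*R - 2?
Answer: I*√4786 ≈ 69.181*I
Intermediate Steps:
w(R) = -4 + 2*R² (w(R) = 2*(R*R - 2) = 2*(R² - 2) = 2*(-2 + R²) = -4 + 2*R²)
√(-4800 + E(w(3))) = √(-4800 + (-4 + 2*3²)) = √(-4800 + (-4 + 2*9)) = √(-4800 + (-4 + 18)) = √(-4800 + 14) = √(-4786) = I*√4786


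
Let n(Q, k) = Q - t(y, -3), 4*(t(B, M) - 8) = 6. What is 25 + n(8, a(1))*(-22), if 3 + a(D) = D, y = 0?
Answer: 58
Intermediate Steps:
t(B, M) = 19/2 (t(B, M) = 8 + (¼)*6 = 8 + 3/2 = 19/2)
a(D) = -3 + D
n(Q, k) = -19/2 + Q (n(Q, k) = Q - 1*19/2 = Q - 19/2 = -19/2 + Q)
25 + n(8, a(1))*(-22) = 25 + (-19/2 + 8)*(-22) = 25 - 3/2*(-22) = 25 + 33 = 58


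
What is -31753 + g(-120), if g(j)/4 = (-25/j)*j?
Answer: -31853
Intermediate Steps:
g(j) = -100 (g(j) = 4*((-25/j)*j) = 4*(-25) = -100)
-31753 + g(-120) = -31753 - 100 = -31853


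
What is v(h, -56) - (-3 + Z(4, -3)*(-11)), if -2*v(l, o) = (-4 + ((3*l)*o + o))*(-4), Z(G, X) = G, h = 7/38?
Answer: -2563/19 ≈ -134.89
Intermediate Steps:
h = 7/38 (h = 7*(1/38) = 7/38 ≈ 0.18421)
v(l, o) = -8 + 2*o + 6*l*o (v(l, o) = -(-4 + ((3*l)*o + o))*(-4)/2 = -(-4 + (3*l*o + o))*(-4)/2 = -(-4 + (o + 3*l*o))*(-4)/2 = -(-4 + o + 3*l*o)*(-4)/2 = -(16 - 4*o - 12*l*o)/2 = -8 + 2*o + 6*l*o)
v(h, -56) - (-3 + Z(4, -3)*(-11)) = (-8 + 2*(-56) + 6*(7/38)*(-56)) - (-3 + 4*(-11)) = (-8 - 112 - 1176/19) - (-3 - 44) = -3456/19 - 1*(-47) = -3456/19 + 47 = -2563/19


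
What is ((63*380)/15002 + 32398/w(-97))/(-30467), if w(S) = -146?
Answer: 120634889/16682906591 ≈ 0.0072310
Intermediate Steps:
((63*380)/15002 + 32398/w(-97))/(-30467) = ((63*380)/15002 + 32398/(-146))/(-30467) = (23940*(1/15002) + 32398*(-1/146))*(-1/30467) = (11970/7501 - 16199/73)*(-1/30467) = -120634889/547573*(-1/30467) = 120634889/16682906591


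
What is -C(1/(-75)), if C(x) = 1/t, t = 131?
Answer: -1/131 ≈ -0.0076336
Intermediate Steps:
C(x) = 1/131
-C(1/(-75)) = -1*1/131 = -1/131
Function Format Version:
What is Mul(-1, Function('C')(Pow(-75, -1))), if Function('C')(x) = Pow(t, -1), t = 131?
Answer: Rational(-1, 131) ≈ -0.0076336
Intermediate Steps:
Function('C')(x) = Rational(1, 131) (Function('C')(x) = Pow(131, -1) = Rational(1, 131))
Mul(-1, Function('C')(Pow(-75, -1))) = Mul(-1, Rational(1, 131)) = Rational(-1, 131)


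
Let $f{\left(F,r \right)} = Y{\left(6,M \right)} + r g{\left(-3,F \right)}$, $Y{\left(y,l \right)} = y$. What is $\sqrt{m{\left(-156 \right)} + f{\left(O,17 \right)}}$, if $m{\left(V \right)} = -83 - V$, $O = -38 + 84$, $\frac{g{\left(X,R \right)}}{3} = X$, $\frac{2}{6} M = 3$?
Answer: $i \sqrt{74} \approx 8.6023 i$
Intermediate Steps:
$M = 9$ ($M = 3 \cdot 3 = 9$)
$g{\left(X,R \right)} = 3 X$
$O = 46$
$f{\left(F,r \right)} = 6 - 9 r$ ($f{\left(F,r \right)} = 6 + r 3 \left(-3\right) = 6 + r \left(-9\right) = 6 - 9 r$)
$\sqrt{m{\left(-156 \right)} + f{\left(O,17 \right)}} = \sqrt{\left(-83 - -156\right) + \left(6 - 153\right)} = \sqrt{\left(-83 + 156\right) + \left(6 - 153\right)} = \sqrt{73 - 147} = \sqrt{-74} = i \sqrt{74}$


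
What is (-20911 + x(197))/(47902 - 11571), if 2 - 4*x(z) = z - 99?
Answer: -20935/36331 ≈ -0.57623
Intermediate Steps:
x(z) = 101/4 - z/4 (x(z) = ½ - (z - 99)/4 = ½ - (-99 + z)/4 = ½ + (99/4 - z/4) = 101/4 - z/4)
(-20911 + x(197))/(47902 - 11571) = (-20911 + (101/4 - ¼*197))/(47902 - 11571) = (-20911 + (101/4 - 197/4))/36331 = (-20911 - 24)*(1/36331) = -20935*1/36331 = -20935/36331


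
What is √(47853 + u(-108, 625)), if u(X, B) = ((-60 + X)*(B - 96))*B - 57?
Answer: 42*I*√31461 ≈ 7449.6*I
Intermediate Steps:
u(X, B) = -57 + B*(-96 + B)*(-60 + X) (u(X, B) = ((-60 + X)*(-96 + B))*B - 57 = ((-96 + B)*(-60 + X))*B - 57 = B*(-96 + B)*(-60 + X) - 57 = -57 + B*(-96 + B)*(-60 + X))
√(47853 + u(-108, 625)) = √(47853 + (-57 - 60*625² + 5760*625 - 108*625² - 96*625*(-108))) = √(47853 + (-57 - 60*390625 + 3600000 - 108*390625 + 6480000)) = √(47853 + (-57 - 23437500 + 3600000 - 42187500 + 6480000)) = √(47853 - 55545057) = √(-55497204) = 42*I*√31461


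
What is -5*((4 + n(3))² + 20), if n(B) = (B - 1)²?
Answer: -420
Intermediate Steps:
n(B) = (-1 + B)²
-5*((4 + n(3))² + 20) = -5*((4 + (-1 + 3)²)² + 20) = -5*((4 + 2²)² + 20) = -5*((4 + 4)² + 20) = -5*(8² + 20) = -5*(64 + 20) = -5*84 = -420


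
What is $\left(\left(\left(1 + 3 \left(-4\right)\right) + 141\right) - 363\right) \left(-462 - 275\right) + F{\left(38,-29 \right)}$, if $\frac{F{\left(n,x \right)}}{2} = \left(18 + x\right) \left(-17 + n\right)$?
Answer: $171259$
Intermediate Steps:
$F{\left(n,x \right)} = 2 \left(-17 + n\right) \left(18 + x\right)$ ($F{\left(n,x \right)} = 2 \left(18 + x\right) \left(-17 + n\right) = 2 \left(-17 + n\right) \left(18 + x\right)$)
$\left(\left(\left(1 + 3 \left(-4\right)\right) + 141\right) - 363\right) \left(-462 - 275\right) + F{\left(38,-29 \right)} = \left(\left(\left(1 + 3 \left(-4\right)\right) + 141\right) - 363\right) \left(-462 - 275\right) + \left(-612 - -986 + 36 \cdot 38 + 2 \cdot 38 \left(-29\right)\right) = \left(\left(\left(1 - 12\right) + 141\right) - 363\right) \left(-737\right) + \left(-612 + 986 + 1368 - 2204\right) = \left(\left(-11 + 141\right) - 363\right) \left(-737\right) - 462 = \left(130 - 363\right) \left(-737\right) - 462 = \left(-233\right) \left(-737\right) - 462 = 171721 - 462 = 171259$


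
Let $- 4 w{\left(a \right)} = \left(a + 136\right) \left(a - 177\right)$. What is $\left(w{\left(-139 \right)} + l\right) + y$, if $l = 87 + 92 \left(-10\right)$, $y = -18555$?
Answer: $-19625$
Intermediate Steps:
$w{\left(a \right)} = - \frac{\left(-177 + a\right) \left(136 + a\right)}{4}$ ($w{\left(a \right)} = - \frac{\left(a + 136\right) \left(a - 177\right)}{4} = - \frac{\left(136 + a\right) \left(-177 + a\right)}{4} = - \frac{\left(-177 + a\right) \left(136 + a\right)}{4}$)
$l = -833$ ($l = 87 - 920 = -833$)
$\left(w{\left(-139 \right)} + l\right) + y = \left(\left(6018 - \frac{\left(-139\right)^{2}}{4} + \frac{41}{4} \left(-139\right)\right) - 833\right) - 18555 = \left(\left(6018 - \frac{19321}{4} - \frac{5699}{4}\right) - 833\right) - 18555 = \left(-237 - 833\right) - 18555 = -1070 - 18555 = -19625$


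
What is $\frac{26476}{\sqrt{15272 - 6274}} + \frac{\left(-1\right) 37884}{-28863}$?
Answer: $\frac{12628}{9621} + \frac{13238 \sqrt{8998}}{4499} \approx 280.43$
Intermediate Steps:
$\frac{26476}{\sqrt{15272 - 6274}} + \frac{\left(-1\right) 37884}{-28863} = \frac{26476}{\sqrt{8998}} - - \frac{12628}{9621} = 26476 \frac{\sqrt{8998}}{8998} + \frac{12628}{9621} = \frac{13238 \sqrt{8998}}{4499} + \frac{12628}{9621} = \frac{12628}{9621} + \frac{13238 \sqrt{8998}}{4499}$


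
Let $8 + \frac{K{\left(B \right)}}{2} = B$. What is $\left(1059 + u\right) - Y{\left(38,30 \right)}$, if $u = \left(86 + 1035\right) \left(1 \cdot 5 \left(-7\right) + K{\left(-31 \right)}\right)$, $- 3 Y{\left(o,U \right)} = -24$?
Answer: $-125622$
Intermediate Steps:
$K{\left(B \right)} = -16 + 2 B$
$Y{\left(o,U \right)} = 8$ ($Y{\left(o,U \right)} = \left(- \frac{1}{3}\right) \left(-24\right) = 8$)
$u = -126673$ ($u = \left(86 + 1035\right) \left(1 \cdot 5 \left(-7\right) + \left(-16 + 2 \left(-31\right)\right)\right) = 1121 \left(5 \left(-7\right) - 78\right) = 1121 \left(-35 - 78\right) = 1121 \left(-113\right) = -126673$)
$\left(1059 + u\right) - Y{\left(38,30 \right)} = \left(1059 - 126673\right) - 8 = -125614 - 8 = -125622$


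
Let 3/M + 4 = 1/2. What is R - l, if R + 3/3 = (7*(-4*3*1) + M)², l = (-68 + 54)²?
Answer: 343183/49 ≈ 7003.7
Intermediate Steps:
M = -6/7 (M = 3/(-4 + 1/2) = 3/(-4 + ½) = 3/(-7/2) = 3*(-2/7) = -6/7 ≈ -0.85714)
l = 196 (l = (-14)² = 196)
R = 352787/49 (R = -1 + (7*(-4*3*1) - 6/7)² = -1 + (7*(-12*1) - 6/7)² = -1 + (7*(-12) - 6/7)² = -1 + (-84 - 6/7)² = -1 + (-594/7)² = -1 + 352836/49 = 352787/49 ≈ 7199.7)
R - l = 352787/49 - 1*196 = 352787/49 - 196 = 343183/49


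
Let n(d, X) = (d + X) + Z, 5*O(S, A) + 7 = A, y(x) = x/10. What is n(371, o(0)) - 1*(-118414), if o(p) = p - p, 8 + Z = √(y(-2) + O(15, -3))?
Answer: 118777 + I*√55/5 ≈ 1.1878e+5 + 1.4832*I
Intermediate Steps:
y(x) = x/10 (y(x) = x*(⅒) = x/10)
O(S, A) = -7/5 + A/5
Z = -8 + I*√55/5 (Z = -8 + √((⅒)*(-2) + (-7/5 + (⅕)*(-3))) = -8 + √(-⅕ + (-7/5 - ⅗)) = -8 + √(-⅕ - 2) = -8 + √(-11/5) = -8 + I*√55/5 ≈ -8.0 + 1.4832*I)
o(p) = 0
n(d, X) = -8 + X + d + I*√55/5 (n(d, X) = (d + X) + (-8 + I*√55/5) = (X + d) + (-8 + I*√55/5) = -8 + X + d + I*√55/5)
n(371, o(0)) - 1*(-118414) = (-8 + 0 + 371 + I*√55/5) - 1*(-118414) = (363 + I*√55/5) + 118414 = 118777 + I*√55/5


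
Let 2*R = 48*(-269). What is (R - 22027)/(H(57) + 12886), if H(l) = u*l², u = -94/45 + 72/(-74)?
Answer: -5269355/543532 ≈ -9.6947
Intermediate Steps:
u = -5098/1665 (u = -94*1/45 + 72*(-1/74) = -94/45 - 36/37 = -5098/1665 ≈ -3.0619)
H(l) = -5098*l²/1665
R = -6456 (R = (48*(-269))/2 = (½)*(-12912) = -6456)
(R - 22027)/(H(57) + 12886) = (-6456 - 22027)/(-5098/1665*57² + 12886) = -28483/(-5098/1665*3249 + 12886) = -28483/(-1840378/185 + 12886) = -28483/543532/185 = -28483*185/543532 = -5269355/543532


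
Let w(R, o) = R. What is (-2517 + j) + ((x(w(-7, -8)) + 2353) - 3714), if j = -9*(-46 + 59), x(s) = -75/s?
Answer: -27890/7 ≈ -3984.3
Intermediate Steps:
j = -117 (j = -9*13 = -117)
(-2517 + j) + ((x(w(-7, -8)) + 2353) - 3714) = (-2517 - 117) + ((-75/(-7) + 2353) - 3714) = -2634 + ((-75*(-⅐) + 2353) - 3714) = -2634 + ((75/7 + 2353) - 3714) = -2634 + (16546/7 - 3714) = -2634 - 9452/7 = -27890/7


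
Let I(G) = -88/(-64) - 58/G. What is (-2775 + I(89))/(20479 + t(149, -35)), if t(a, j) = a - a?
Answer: -1975285/14581048 ≈ -0.13547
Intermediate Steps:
I(G) = 11/8 - 58/G (I(G) = -88*(-1/64) - 58/G = 11/8 - 58/G)
t(a, j) = 0
(-2775 + I(89))/(20479 + t(149, -35)) = (-2775 + (11/8 - 58/89))/(20479 + 0) = (-2775 + (11/8 - 58*1/89))/20479 = (-2775 + (11/8 - 58/89))*(1/20479) = (-2775 + 515/712)*(1/20479) = -1975285/712*1/20479 = -1975285/14581048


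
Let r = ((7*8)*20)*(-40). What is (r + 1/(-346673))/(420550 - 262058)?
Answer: -15530950401/54944897116 ≈ -0.28266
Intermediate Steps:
r = -44800 (r = (56*20)*(-40) = 1120*(-40) = -44800)
(r + 1/(-346673))/(420550 - 262058) = (-44800 + 1/(-346673))/(420550 - 262058) = (-44800 - 1/346673)/158492 = -15530950401/346673*1/158492 = -15530950401/54944897116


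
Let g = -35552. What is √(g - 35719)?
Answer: 3*I*√7919 ≈ 266.97*I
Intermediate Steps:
√(g - 35719) = √(-35552 - 35719) = √(-71271) = 3*I*√7919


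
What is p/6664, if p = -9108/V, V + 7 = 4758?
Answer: -2277/7915166 ≈ -0.00028768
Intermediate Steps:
V = 4751 (V = -7 + 4758 = 4751)
p = -9108/4751 ≈ -1.9171
p/6664 = -9108/4751/6664 = -9108/4751*1/6664 = -2277/7915166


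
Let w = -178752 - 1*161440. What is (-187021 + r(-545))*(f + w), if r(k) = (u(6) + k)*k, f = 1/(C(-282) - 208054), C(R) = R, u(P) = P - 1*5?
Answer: -7757823492312467/208336 ≈ -3.7237e+10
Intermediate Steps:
u(P) = -5 + P (u(P) = P - 5 = -5 + P)
f = -1/208336 (f = 1/(-282 - 208054) = 1/(-208336) = -1/208336 ≈ -4.7999e-6)
w = -340192 (w = -178752 - 161440 = -340192)
r(k) = k*(1 + k) (r(k) = ((-5 + 6) + k)*k = (1 + k)*k = k*(1 + k))
(-187021 + r(-545))*(f + w) = (-187021 - 545*(1 - 545))*(-1/208336 - 340192) = (-187021 - 545*(-544))*(-70874240513/208336) = (-187021 + 296480)*(-70874240513/208336) = 109459*(-70874240513/208336) = -7757823492312467/208336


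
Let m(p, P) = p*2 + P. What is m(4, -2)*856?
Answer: 5136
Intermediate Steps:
m(p, P) = P + 2*p (m(p, P) = 2*p + P = P + 2*p)
m(4, -2)*856 = (-2 + 2*4)*856 = (-2 + 8)*856 = 6*856 = 5136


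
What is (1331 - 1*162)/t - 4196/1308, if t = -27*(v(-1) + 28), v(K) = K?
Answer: -382328/79461 ≈ -4.8115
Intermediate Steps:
t = -729 (t = -27*(-1 + 28) = -27*27 = -729)
(1331 - 1*162)/t - 4196/1308 = (1331 - 1*162)/(-729) - 4196/1308 = (1331 - 162)*(-1/729) - 4196*1/1308 = 1169*(-1/729) - 1049/327 = -1169/729 - 1049/327 = -382328/79461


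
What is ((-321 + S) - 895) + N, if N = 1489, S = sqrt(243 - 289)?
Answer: 273 + I*sqrt(46) ≈ 273.0 + 6.7823*I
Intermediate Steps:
S = I*sqrt(46) (S = sqrt(-46) = I*sqrt(46) ≈ 6.7823*I)
((-321 + S) - 895) + N = ((-321 + I*sqrt(46)) - 895) + 1489 = (-1216 + I*sqrt(46)) + 1489 = 273 + I*sqrt(46)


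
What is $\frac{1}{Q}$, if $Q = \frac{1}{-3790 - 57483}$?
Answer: $-61273$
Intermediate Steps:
$Q = - \frac{1}{61273}$ ($Q = \frac{1}{-61273} = - \frac{1}{61273} \approx -1.632 \cdot 10^{-5}$)
$\frac{1}{Q} = \frac{1}{- \frac{1}{61273}} = -61273$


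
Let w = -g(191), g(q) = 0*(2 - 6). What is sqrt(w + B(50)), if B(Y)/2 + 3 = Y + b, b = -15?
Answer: 8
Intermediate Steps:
g(q) = 0 (g(q) = 0*(-4) = 0)
w = 0 (w = -1*0 = 0)
B(Y) = -36 + 2*Y (B(Y) = -6 + 2*(Y - 15) = -6 + 2*(-15 + Y) = -6 + (-30 + 2*Y) = -36 + 2*Y)
sqrt(w + B(50)) = sqrt(0 + (-36 + 2*50)) = sqrt(0 + (-36 + 100)) = sqrt(0 + 64) = sqrt(64) = 8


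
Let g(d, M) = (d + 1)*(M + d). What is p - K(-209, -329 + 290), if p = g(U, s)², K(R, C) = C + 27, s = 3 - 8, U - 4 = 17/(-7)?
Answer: 215436/2401 ≈ 89.728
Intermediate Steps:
U = 11/7 (U = 4 + 17/(-7) = 4 + 17*(-⅐) = 4 - 17/7 = 11/7 ≈ 1.5714)
s = -5
g(d, M) = (1 + d)*(M + d)
K(R, C) = 27 + C
p = 186624/2401 (p = (-5 + 11/7 + (11/7)² - 5*11/7)² = (-5 + 11/7 + 121/49 - 55/7)² = (-432/49)² = 186624/2401 ≈ 77.728)
p - K(-209, -329 + 290) = 186624/2401 - (27 + (-329 + 290)) = 186624/2401 - (27 - 39) = 186624/2401 - 1*(-12) = 186624/2401 + 12 = 215436/2401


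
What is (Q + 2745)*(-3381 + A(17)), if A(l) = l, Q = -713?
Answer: -6835648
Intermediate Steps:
(Q + 2745)*(-3381 + A(17)) = (-713 + 2745)*(-3381 + 17) = 2032*(-3364) = -6835648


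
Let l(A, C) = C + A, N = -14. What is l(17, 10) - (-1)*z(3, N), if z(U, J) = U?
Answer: 30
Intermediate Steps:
l(A, C) = A + C
l(17, 10) - (-1)*z(3, N) = (17 + 10) - (-1)*3 = 27 - 1*(-3) = 27 + 3 = 30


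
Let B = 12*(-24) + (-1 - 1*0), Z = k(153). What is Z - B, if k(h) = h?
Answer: 442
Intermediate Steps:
Z = 153
B = -289 (B = -288 + (-1 + 0) = -288 - 1 = -289)
Z - B = 153 - 1*(-289) = 153 + 289 = 442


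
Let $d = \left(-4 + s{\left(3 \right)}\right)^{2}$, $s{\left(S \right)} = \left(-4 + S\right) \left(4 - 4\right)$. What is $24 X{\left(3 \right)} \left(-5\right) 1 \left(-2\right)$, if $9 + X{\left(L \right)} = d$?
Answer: $1680$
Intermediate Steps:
$s{\left(S \right)} = 0$ ($s{\left(S \right)} = \left(-4 + S\right) 0 = 0$)
$d = 16$ ($d = \left(-4 + 0\right)^{2} = \left(-4\right)^{2} = 16$)
$X{\left(L \right)} = 7$ ($X{\left(L \right)} = -9 + 16 = 7$)
$24 X{\left(3 \right)} \left(-5\right) 1 \left(-2\right) = 24 \cdot 7 \left(-5\right) 1 \left(-2\right) = 24 \cdot 7 \left(\left(-5\right) \left(-2\right)\right) = 24 \cdot 7 \cdot 10 = 24 \cdot 70 = 1680$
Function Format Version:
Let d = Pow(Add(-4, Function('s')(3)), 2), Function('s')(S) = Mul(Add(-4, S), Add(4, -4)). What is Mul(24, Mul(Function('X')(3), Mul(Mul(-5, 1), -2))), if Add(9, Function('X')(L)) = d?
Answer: 1680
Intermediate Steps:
Function('s')(S) = 0 (Function('s')(S) = Mul(Add(-4, S), 0) = 0)
d = 16 (d = Pow(Add(-4, 0), 2) = Pow(-4, 2) = 16)
Function('X')(L) = 7 (Function('X')(L) = Add(-9, 16) = 7)
Mul(24, Mul(Function('X')(3), Mul(Mul(-5, 1), -2))) = Mul(24, Mul(7, Mul(Mul(-5, 1), -2))) = Mul(24, Mul(7, Mul(-5, -2))) = Mul(24, Mul(7, 10)) = Mul(24, 70) = 1680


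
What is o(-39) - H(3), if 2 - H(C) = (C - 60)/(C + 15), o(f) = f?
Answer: -265/6 ≈ -44.167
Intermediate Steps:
H(C) = 2 - (-60 + C)/(15 + C) (H(C) = 2 - (C - 60)/(C + 15) = 2 - (-60 + C)/(15 + C))
o(-39) - H(3) = -39 - (90 + 3)/(15 + 3) = -39 - 93/18 = -39 - 1*31/6 = -39 - 31/6 = -265/6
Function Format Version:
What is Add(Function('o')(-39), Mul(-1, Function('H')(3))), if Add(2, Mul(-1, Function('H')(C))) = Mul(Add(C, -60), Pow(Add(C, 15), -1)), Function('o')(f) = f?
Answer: Rational(-265, 6) ≈ -44.167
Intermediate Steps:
Function('H')(C) = Add(2, Mul(-1, Pow(Add(15, C), -1), Add(-60, C))) (Function('H')(C) = Add(2, Mul(-1, Mul(Add(C, -60), Pow(Add(C, 15), -1)))) = Add(2, Mul(-1, Mul(Add(-60, C), Pow(Add(15, C), -1)))) = Add(2, Mul(-1, Mul(Pow(Add(15, C), -1), Add(-60, C)))) = Add(2, Mul(-1, Pow(Add(15, C), -1), Add(-60, C))))
Add(Function('o')(-39), Mul(-1, Function('H')(3))) = Add(-39, Mul(-1, Mul(Pow(Add(15, 3), -1), Add(90, 3)))) = Add(-39, Mul(-1, Mul(Pow(18, -1), 93))) = Add(-39, Mul(-1, Mul(Rational(1, 18), 93))) = Add(-39, Mul(-1, Rational(31, 6))) = Add(-39, Rational(-31, 6)) = Rational(-265, 6)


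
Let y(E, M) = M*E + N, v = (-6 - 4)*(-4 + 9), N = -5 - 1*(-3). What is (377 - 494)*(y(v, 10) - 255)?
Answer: 88569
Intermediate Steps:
N = -2 (N = -5 + 3 = -2)
v = -50 (v = -10*5 = -50)
y(E, M) = -2 + E*M (y(E, M) = M*E - 2 = E*M - 2 = -2 + E*M)
(377 - 494)*(y(v, 10) - 255) = (377 - 494)*((-2 - 50*10) - 255) = -117*((-2 - 500) - 255) = -117*(-502 - 255) = -117*(-757) = 88569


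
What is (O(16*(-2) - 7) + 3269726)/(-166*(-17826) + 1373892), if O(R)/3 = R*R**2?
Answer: 3091769/4333008 ≈ 0.71354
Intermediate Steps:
O(R) = 3*R**3 (O(R) = 3*(R*R**2) = 3*R**3)
(O(16*(-2) - 7) + 3269726)/(-166*(-17826) + 1373892) = (3*(16*(-2) - 7)**3 + 3269726)/(-166*(-17826) + 1373892) = (3*(-32 - 7)**3 + 3269726)/(2959116 + 1373892) = (3*(-39)**3 + 3269726)/4333008 = (3*(-59319) + 3269726)*(1/4333008) = (-177957 + 3269726)*(1/4333008) = 3091769*(1/4333008) = 3091769/4333008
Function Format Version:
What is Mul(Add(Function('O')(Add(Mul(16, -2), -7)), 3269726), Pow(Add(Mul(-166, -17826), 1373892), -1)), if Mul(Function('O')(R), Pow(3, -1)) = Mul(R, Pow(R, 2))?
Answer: Rational(3091769, 4333008) ≈ 0.71354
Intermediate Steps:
Function('O')(R) = Mul(3, Pow(R, 3)) (Function('O')(R) = Mul(3, Mul(R, Pow(R, 2))) = Mul(3, Pow(R, 3)))
Mul(Add(Function('O')(Add(Mul(16, -2), -7)), 3269726), Pow(Add(Mul(-166, -17826), 1373892), -1)) = Mul(Add(Mul(3, Pow(Add(Mul(16, -2), -7), 3)), 3269726), Pow(Add(Mul(-166, -17826), 1373892), -1)) = Mul(Add(Mul(3, Pow(Add(-32, -7), 3)), 3269726), Pow(Add(2959116, 1373892), -1)) = Mul(Add(Mul(3, Pow(-39, 3)), 3269726), Pow(4333008, -1)) = Mul(Add(Mul(3, -59319), 3269726), Rational(1, 4333008)) = Mul(Add(-177957, 3269726), Rational(1, 4333008)) = Mul(3091769, Rational(1, 4333008)) = Rational(3091769, 4333008)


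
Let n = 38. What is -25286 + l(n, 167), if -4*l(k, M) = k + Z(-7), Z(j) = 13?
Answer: -101195/4 ≈ -25299.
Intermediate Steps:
l(k, M) = -13/4 - k/4 (l(k, M) = -(k + 13)/4 = -(13 + k)/4 = -13/4 - k/4)
-25286 + l(n, 167) = -25286 + (-13/4 - ¼*38) = -25286 + (-13/4 - 19/2) = -25286 - 51/4 = -101195/4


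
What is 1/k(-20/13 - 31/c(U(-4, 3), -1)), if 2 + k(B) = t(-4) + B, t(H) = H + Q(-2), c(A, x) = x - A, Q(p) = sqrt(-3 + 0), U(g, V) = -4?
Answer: -27183/490372 - 1521*I*sqrt(3)/490372 ≈ -0.055433 - 0.0053723*I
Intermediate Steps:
Q(p) = I*sqrt(3) (Q(p) = sqrt(-3) = I*sqrt(3))
t(H) = H + I*sqrt(3)
k(B) = -6 + B + I*sqrt(3) (k(B) = -2 + ((-4 + I*sqrt(3)) + B) = -2 + (-4 + B + I*sqrt(3)) = -6 + B + I*sqrt(3))
1/k(-20/13 - 31/c(U(-4, 3), -1)) = 1/(-6 + (-20/13 - 31/(-1 - 1*(-4))) + I*sqrt(3)) = 1/(-6 + (-20*1/13 - 31/(-1 + 4)) + I*sqrt(3)) = 1/(-6 + (-20/13 - 31/3) + I*sqrt(3)) = 1/(-6 - 463/39 + I*sqrt(3)) = 1/(-697/39 + I*sqrt(3))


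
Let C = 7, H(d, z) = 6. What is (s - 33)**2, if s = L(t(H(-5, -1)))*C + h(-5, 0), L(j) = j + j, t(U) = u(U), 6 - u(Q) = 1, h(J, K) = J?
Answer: 1024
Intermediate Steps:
u(Q) = 5 (u(Q) = 6 - 1*1 = 6 - 1 = 5)
t(U) = 5
L(j) = 2*j
s = 65 (s = (2*5)*7 - 5 = 10*7 - 5 = 70 - 5 = 65)
(s - 33)**2 = (65 - 33)**2 = 32**2 = 1024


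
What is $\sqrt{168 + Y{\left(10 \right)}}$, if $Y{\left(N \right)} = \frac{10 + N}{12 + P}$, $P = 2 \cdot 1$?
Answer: $\frac{\sqrt{8302}}{7} \approx 13.016$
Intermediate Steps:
$P = 2$
$Y{\left(N \right)} = \frac{5}{7} + \frac{N}{14}$ ($Y{\left(N \right)} = \frac{10 + N}{12 + 2} = \frac{10 + N}{14} = \left(10 + N\right) \frac{1}{14} = \frac{5}{7} + \frac{N}{14}$)
$\sqrt{168 + Y{\left(10 \right)}} = \sqrt{168 + \left(\frac{5}{7} + \frac{1}{14} \cdot 10\right)} = \sqrt{168 + \left(\frac{5}{7} + \frac{5}{7}\right)} = \sqrt{168 + \frac{10}{7}} = \sqrt{\frac{1186}{7}} = \frac{\sqrt{8302}}{7}$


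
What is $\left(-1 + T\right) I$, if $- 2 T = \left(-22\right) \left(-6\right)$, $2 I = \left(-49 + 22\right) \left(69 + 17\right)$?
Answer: $77787$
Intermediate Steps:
$I = -1161$ ($I = \frac{\left(-49 + 22\right) \left(69 + 17\right)}{2} = \frac{\left(-27\right) 86}{2} = \frac{1}{2} \left(-2322\right) = -1161$)
$T = -66$ ($T = - \frac{\left(-22\right) \left(-6\right)}{2} = \left(- \frac{1}{2}\right) 132 = -66$)
$\left(-1 + T\right) I = \left(-1 - 66\right) \left(-1161\right) = \left(-67\right) \left(-1161\right) = 77787$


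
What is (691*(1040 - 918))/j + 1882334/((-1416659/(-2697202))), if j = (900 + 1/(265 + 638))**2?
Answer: 176489210275685775010370/49246266655213961 ≈ 3.5838e+6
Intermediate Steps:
j = 660482915401/815409 (j = (900 + 1/903)**2 = (812701/903)**2 = 660482915401/815409 ≈ 8.1000e+5)
(691*(1040 - 918))/j + 1882334/((-1416659/(-2697202))) = (691*(1040 - 918))/(660482915401/815409) + 1882334/((-1416659/(-2697202))) = (691*122)*(815409/660482915401) + 1882334/((-1416659*(-1/2697202))) = 84302*(815409/660482915401) + 1882334/(74561/141958) = 68740609518/660482915401 + 1882334*(141958/74561) = 68740609518/660482915401 + 267212369972/74561 = 176489210275685775010370/49246266655213961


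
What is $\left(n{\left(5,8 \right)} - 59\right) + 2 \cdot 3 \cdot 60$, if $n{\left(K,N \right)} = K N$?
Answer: $341$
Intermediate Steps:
$\left(n{\left(5,8 \right)} - 59\right) + 2 \cdot 3 \cdot 60 = \left(5 \cdot 8 - 59\right) + 2 \cdot 3 \cdot 60 = \left(40 - 59\right) + 6 \cdot 60 = -19 + 360 = 341$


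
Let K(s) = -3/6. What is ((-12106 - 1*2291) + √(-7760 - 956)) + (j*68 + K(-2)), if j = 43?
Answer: -22947/2 + 2*I*√2179 ≈ -11474.0 + 93.359*I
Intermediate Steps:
K(s) = -½ (K(s) = -3*⅙ = -½)
((-12106 - 1*2291) + √(-7760 - 956)) + (j*68 + K(-2)) = ((-12106 - 1*2291) + √(-7760 - 956)) + (43*68 - ½) = ((-12106 - 2291) + √(-8716)) + (2924 - ½) = (-14397 + 2*I*√2179) + 5847/2 = -22947/2 + 2*I*√2179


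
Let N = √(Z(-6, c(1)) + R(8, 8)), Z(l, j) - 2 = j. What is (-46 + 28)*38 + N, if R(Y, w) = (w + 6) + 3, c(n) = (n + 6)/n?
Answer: -684 + √26 ≈ -678.90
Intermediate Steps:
c(n) = (6 + n)/n
Z(l, j) = 2 + j
R(Y, w) = 9 + w (R(Y, w) = (6 + w) + 3 = 9 + w)
N = √26 (N = √((2 + (6 + 1)/1) + (9 + 8)) = √((2 + 1*7) + 17) = √((2 + 7) + 17) = √(9 + 17) = √26 ≈ 5.0990)
(-46 + 28)*38 + N = (-46 + 28)*38 + √26 = -18*38 + √26 = -684 + √26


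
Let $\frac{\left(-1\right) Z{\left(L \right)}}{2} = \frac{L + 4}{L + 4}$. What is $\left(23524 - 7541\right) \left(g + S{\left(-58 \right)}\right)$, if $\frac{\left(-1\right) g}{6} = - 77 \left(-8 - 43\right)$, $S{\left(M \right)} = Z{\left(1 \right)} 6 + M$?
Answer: $-377710256$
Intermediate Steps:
$Z{\left(L \right)} = -2$ ($Z{\left(L \right)} = - 2 \frac{L + 4}{L + 4} = - 2 \frac{4 + L}{4 + L} = \left(-2\right) 1 = -2$)
$S{\left(M \right)} = -12 + M$ ($S{\left(M \right)} = \left(-2\right) 6 + M = -12 + M$)
$g = -23562$ ($g = - 6 \left(- 77 \left(-8 - 43\right)\right) = - 6 \left(\left(-77\right) \left(-51\right)\right) = \left(-6\right) 3927 = -23562$)
$\left(23524 - 7541\right) \left(g + S{\left(-58 \right)}\right) = \left(23524 - 7541\right) \left(-23562 - 70\right) = 15983 \left(-23562 - 70\right) = 15983 \left(-23632\right) = -377710256$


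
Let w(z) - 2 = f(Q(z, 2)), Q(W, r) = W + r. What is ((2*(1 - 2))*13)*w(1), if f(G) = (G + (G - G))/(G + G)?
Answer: -65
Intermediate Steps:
f(G) = ½ (f(G) = (G + 0)/((2*G)) = G*(1/(2*G)) = ½)
w(z) = 5/2 (w(z) = 2 + ½ = 5/2)
((2*(1 - 2))*13)*w(1) = ((2*(1 - 2))*13)*(5/2) = ((2*(-1))*13)*(5/2) = -2*13*(5/2) = -26*5/2 = -65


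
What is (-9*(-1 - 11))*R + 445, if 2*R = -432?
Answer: -22883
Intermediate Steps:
R = -216 (R = (1/2)*(-432) = -216)
(-9*(-1 - 11))*R + 445 = -9*(-1 - 11)*(-216) + 445 = -9*(-12)*(-216) + 445 = 108*(-216) + 445 = -23328 + 445 = -22883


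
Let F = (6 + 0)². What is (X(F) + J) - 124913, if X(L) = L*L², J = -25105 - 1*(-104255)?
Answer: 893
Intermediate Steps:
J = 79150 (J = -25105 + 104255 = 79150)
F = 36 (F = 6² = 36)
X(L) = L³
(X(F) + J) - 124913 = (36³ + 79150) - 124913 = (46656 + 79150) - 124913 = 125806 - 124913 = 893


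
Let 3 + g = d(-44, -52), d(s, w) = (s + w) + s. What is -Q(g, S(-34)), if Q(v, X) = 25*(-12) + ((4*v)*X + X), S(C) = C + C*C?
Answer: 640962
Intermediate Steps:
d(s, w) = w + 2*s
g = -143 (g = -3 + (-52 + 2*(-44)) = -3 + (-52 - 88) = -3 - 140 = -143)
S(C) = C + C²
Q(v, X) = -300 + X + 4*X*v (Q(v, X) = -300 + (4*X*v + X) = -300 + (X + 4*X*v) = -300 + X + 4*X*v)
-Q(g, S(-34)) = -(-300 - 34*(1 - 34) + 4*(-34*(1 - 34))*(-143)) = -(-300 - 34*(-33) + 4*(-34*(-33))*(-143)) = -(-300 + 1122 + 4*1122*(-143)) = -(-300 + 1122 - 641784) = -1*(-640962) = 640962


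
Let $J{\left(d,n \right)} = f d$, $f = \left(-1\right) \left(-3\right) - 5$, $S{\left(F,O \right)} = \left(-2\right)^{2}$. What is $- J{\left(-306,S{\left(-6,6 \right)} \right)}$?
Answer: $-612$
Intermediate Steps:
$S{\left(F,O \right)} = 4$
$f = -2$ ($f = 3 - 5 = -2$)
$J{\left(d,n \right)} = - 2 d$
$- J{\left(-306,S{\left(-6,6 \right)} \right)} = - \left(-2\right) \left(-306\right) = \left(-1\right) 612 = -612$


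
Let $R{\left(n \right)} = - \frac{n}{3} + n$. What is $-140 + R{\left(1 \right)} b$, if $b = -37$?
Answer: $- \frac{494}{3} \approx -164.67$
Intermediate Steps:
$R{\left(n \right)} = \frac{2 n}{3}$ ($R{\left(n \right)} = - \frac{n}{3} + n = \frac{2 n}{3}$)
$-140 + R{\left(1 \right)} b = -140 + \frac{2}{3} \cdot 1 \left(-37\right) = -140 + \frac{2}{3} \left(-37\right) = -140 - \frac{74}{3} = - \frac{494}{3}$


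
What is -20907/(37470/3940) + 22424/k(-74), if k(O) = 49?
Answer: -106535938/61201 ≈ -1740.8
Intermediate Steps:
-20907/(37470/3940) + 22424/k(-74) = -20907/(37470/3940) + 22424/49 = -20907/(37470*(1/3940)) + 22424*(1/49) = -20907/3747/394 + 22424/49 = -20907*394/3747 + 22424/49 = -2745786/1249 + 22424/49 = -106535938/61201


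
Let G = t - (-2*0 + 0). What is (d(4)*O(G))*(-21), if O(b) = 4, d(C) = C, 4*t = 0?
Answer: -336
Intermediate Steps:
t = 0 (t = (¼)*0 = 0)
G = 0 (G = 0 - (-2*0 + 0) = 0 - (0 + 0) = 0 - 1*0 = 0 + 0 = 0)
(d(4)*O(G))*(-21) = (4*4)*(-21) = 16*(-21) = -336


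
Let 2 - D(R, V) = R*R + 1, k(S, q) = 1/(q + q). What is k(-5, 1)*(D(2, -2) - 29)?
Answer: -16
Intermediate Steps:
k(S, q) = 1/(2*q)
D(R, V) = 1 - R**2 (D(R, V) = 2 - (R*R + 1) = 2 - (R**2 + 1) = 2 - (1 + R**2) = 2 + (-1 - R**2) = 1 - R**2)
k(-5, 1)*(D(2, -2) - 29) = ((1/2)/1)*((1 - 1*2**2) - 29) = ((1/2)*1)*((1 - 1*4) - 29) = ((1 - 4) - 29)/2 = (-3 - 29)/2 = (1/2)*(-32) = -16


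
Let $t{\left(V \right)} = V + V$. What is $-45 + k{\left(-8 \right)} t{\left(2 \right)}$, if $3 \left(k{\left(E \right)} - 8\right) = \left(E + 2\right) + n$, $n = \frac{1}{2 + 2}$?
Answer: $- \frac{62}{3} \approx -20.667$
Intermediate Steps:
$n = \frac{1}{4} \approx 0.25$
$k{\left(E \right)} = \frac{35}{4} + \frac{E}{3}$ ($k{\left(E \right)} = 8 + \frac{\left(E + 2\right) + \frac{1}{4}}{3} = 8 + \frac{\left(2 + E\right) + \frac{1}{4}}{3} = 8 + \frac{\frac{9}{4} + E}{3} = 8 + \left(\frac{3}{4} + \frac{E}{3}\right) = \frac{35}{4} + \frac{E}{3}$)
$t{\left(V \right)} = 2 V$
$-45 + k{\left(-8 \right)} t{\left(2 \right)} = -45 + \left(\frac{35}{4} + \frac{1}{3} \left(-8\right)\right) 2 \cdot 2 = -45 + \left(\frac{35}{4} - \frac{8}{3}\right) 4 = -45 + \frac{73}{12} \cdot 4 = -45 + \frac{73}{3} = - \frac{62}{3}$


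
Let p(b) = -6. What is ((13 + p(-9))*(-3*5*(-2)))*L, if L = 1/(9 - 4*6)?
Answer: -14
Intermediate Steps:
L = -1/15 (L = 1/(9 - 24) = 1/(-15) = -1/15 ≈ -0.066667)
((13 + p(-9))*(-3*5*(-2)))*L = ((13 - 6)*(-3*5*(-2)))*(-1/15) = (7*(-15*(-2)))*(-1/15) = (7*30)*(-1/15) = 210*(-1/15) = -14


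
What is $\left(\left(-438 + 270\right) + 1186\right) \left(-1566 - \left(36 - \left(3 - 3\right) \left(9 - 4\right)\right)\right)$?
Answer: $-1630836$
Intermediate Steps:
$\left(\left(-438 + 270\right) + 1186\right) \left(-1566 - \left(36 - \left(3 - 3\right) \left(9 - 4\right)\right)\right) = \left(-168 + 1186\right) \left(-1566 + \left(0 \cdot 5 - 36\right)\right) = 1018 \left(-1566 + \left(0 - 36\right)\right) = 1018 \left(-1566 - 36\right) = 1018 \left(-1602\right) = -1630836$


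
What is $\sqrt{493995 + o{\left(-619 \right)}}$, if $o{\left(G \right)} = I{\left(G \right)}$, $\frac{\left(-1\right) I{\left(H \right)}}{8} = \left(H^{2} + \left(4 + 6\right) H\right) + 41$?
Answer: $i \sqrt{2522101} \approx 1588.1 i$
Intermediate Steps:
$I{\left(H \right)} = -328 - 80 H - 8 H^{2}$ ($I{\left(H \right)} = - 8 \left(\left(H^{2} + \left(4 + 6\right) H\right) + 41\right) = - 8 \left(\left(H^{2} + 10 H\right) + 41\right) = - 8 \left(41 + H^{2} + 10 H\right) = -328 - 80 H - 8 H^{2}$)
$o{\left(G \right)} = -328 - 80 G - 8 G^{2}$
$\sqrt{493995 + o{\left(-619 \right)}} = \sqrt{493995 - \left(-49192 + 3065288\right)} = \sqrt{493995 - 3016096} = \sqrt{-2522101} = i \sqrt{2522101}$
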